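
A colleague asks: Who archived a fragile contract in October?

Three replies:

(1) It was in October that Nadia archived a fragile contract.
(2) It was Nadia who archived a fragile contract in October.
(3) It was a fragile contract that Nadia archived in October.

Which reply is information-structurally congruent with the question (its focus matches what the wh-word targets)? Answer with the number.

The question word "who" targets the subject (agent).
Option (1) clefts "in October" — the time, not what was asked.
Option (2) clefts "Nadia" — that matches what the question asks about.
Option (3) clefts "a fragile contract" — the direct object, not what was asked.
So the congruent reply is (2).

2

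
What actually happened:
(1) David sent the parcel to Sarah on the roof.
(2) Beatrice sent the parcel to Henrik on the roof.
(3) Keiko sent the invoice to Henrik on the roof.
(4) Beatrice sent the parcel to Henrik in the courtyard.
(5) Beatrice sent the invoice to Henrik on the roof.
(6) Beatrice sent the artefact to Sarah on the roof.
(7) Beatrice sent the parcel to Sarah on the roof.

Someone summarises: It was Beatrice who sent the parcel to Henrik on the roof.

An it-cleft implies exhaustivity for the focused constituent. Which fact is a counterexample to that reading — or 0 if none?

0

Focus of the cleft: "Beatrice" (the agent). Presupposed background: the parcel as thing and Henrik as recipient and on the roof as setting.
The exhaustive reading says no other agent fits that background.
Every other fact differs from the presupposition on some backgrounded slot, so none challenges the exhaustivity.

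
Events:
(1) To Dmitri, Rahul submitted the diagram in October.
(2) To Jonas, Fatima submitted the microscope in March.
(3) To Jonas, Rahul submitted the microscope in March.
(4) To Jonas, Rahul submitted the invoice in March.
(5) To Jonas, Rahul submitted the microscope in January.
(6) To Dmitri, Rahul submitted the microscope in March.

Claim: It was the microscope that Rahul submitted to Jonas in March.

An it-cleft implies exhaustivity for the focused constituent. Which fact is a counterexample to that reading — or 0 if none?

The cleft puts "the microscope" in focus and presupposes the open proposition with same agent, recipient, setting (Rahul / Jonas / in March).
Exhaustivity: the microscope is the only thing satisfying that background.
Fact (4) shares the background but with thing = the invoice; exhaustivity is violated.

4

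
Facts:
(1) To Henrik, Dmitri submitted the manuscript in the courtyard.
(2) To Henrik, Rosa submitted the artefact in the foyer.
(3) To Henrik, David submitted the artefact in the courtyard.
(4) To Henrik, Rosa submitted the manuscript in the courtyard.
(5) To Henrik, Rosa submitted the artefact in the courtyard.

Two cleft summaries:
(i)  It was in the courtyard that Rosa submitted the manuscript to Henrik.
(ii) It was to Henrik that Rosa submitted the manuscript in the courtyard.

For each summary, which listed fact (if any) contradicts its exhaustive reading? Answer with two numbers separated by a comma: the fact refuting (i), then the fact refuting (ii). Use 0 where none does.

(i): focus "in the courtyard". No fact shares same agent, thing, recipient (Rosa / the manuscript / Henrik) with a different setting. 0.
(ii): focus "Henrik". No fact shares same agent, thing, setting (Rosa / the manuscript / in the courtyard) with a different recipient. 0.

0, 0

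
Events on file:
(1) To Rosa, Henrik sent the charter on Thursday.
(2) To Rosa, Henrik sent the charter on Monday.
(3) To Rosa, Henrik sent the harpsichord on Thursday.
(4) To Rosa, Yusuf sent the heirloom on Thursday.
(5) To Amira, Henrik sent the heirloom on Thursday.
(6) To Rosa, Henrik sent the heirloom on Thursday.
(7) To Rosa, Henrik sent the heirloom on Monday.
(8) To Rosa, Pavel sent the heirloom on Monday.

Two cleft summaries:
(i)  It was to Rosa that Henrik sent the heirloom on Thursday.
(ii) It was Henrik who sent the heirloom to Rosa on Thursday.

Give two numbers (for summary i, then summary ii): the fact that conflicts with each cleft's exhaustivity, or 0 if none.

5, 4

Summary (i) focuses "Rosa" (the recipient); background same agent, thing, setting (Henrik / the heirloom / on Thursday). Fact (5) matches that background with recipient = Amira — refutes (i).
Summary (ii) focuses "Henrik" (the agent); background same thing, recipient, setting (the heirloom / Rosa / on Thursday). Fact (4) matches that background with agent = Yusuf — refutes (ii).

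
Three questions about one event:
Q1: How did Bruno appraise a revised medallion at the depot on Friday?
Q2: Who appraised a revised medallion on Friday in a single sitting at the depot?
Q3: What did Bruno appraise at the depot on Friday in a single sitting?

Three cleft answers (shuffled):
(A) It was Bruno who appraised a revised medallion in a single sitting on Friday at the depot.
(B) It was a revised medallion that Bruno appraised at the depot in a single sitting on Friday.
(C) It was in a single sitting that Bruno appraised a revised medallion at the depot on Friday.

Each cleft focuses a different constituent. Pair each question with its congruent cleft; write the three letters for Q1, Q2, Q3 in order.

CAB

Q1 asks about the manner; cleft (C) focuses "in a single sitting", which is the manner — so Q1 → C.
Q2 asks about the subject (agent); cleft (A) focuses "Bruno", which is the subject (agent) — so Q2 → A.
Q3 asks about the direct object; cleft (B) focuses "a revised medallion", which is the direct object — so Q3 → B.
Mapping: Q1→C, Q2→A, Q3→B.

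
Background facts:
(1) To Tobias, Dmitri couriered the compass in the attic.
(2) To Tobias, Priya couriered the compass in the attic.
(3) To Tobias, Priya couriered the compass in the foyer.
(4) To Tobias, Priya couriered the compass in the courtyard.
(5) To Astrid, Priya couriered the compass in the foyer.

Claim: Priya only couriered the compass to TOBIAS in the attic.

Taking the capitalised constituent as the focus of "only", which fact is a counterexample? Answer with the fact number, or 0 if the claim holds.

Focus (in capitals) is "Tobias" — the recipient. "Only" excludes alternative recipients while holding fixed Priya as agent and the compass as thing and in the attic as setting.
Every other fact changes something in the background, not just the recipient. Nothing refutes the claim.

0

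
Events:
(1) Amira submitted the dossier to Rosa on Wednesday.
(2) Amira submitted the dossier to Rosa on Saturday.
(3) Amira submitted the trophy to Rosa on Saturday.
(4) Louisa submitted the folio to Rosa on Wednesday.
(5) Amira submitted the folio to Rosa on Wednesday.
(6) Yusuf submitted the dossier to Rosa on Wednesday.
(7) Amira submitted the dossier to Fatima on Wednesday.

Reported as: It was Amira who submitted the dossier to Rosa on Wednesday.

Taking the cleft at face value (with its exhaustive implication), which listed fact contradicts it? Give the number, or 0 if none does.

The cleft puts "Amira" in focus and presupposes the open proposition with the dossier as thing and Rosa as recipient and on Wednesday as setting.
Exhaustivity: Amira is the only agent satisfying that background.
Fact (6) shares the background but with agent = Yusuf; exhaustivity is violated.

6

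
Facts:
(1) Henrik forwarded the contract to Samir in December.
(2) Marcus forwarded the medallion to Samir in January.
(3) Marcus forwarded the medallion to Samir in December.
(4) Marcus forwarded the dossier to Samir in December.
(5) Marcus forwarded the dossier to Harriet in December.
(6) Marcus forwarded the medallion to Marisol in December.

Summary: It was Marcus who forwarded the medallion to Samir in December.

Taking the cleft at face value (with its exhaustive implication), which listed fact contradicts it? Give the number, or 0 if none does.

Focus of the cleft: "Marcus" (the agent). Presupposed background: same thing, recipient, setting (the medallion / Samir / in December).
Exhaustivity: Marcus is the only agent satisfying that background.
Every other fact differs from the presupposition on some backgrounded slot, so none challenges the exhaustivity.

0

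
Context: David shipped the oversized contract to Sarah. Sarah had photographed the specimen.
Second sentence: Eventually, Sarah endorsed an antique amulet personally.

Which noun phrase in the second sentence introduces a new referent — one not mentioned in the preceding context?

"Sarah" in the second sentence is given — already mentioned in the context.
"an antique amulet" has no antecedent in the context; it is discourse-new (the indefinite article also signals a new referent).

an antique amulet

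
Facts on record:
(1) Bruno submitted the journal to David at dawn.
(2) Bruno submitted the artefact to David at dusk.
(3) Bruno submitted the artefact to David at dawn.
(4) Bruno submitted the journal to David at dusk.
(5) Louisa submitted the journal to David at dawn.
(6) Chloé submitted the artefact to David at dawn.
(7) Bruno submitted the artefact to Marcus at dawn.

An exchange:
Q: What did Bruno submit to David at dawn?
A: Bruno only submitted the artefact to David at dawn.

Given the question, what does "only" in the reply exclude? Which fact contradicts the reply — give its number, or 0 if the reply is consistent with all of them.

The question "What did ...?" targets the thing, so in the reply the focus falls on "the artefact".
"Only" then excludes alternative things while the background — Bruno as agent and David as recipient and at dawn as setting — is held fixed.
Fact (1) shares the background with a different thing (the journal) — counterexample.
(Fact (7) would refute a reading with focus on the recipient — but that is not what the question asks.)

1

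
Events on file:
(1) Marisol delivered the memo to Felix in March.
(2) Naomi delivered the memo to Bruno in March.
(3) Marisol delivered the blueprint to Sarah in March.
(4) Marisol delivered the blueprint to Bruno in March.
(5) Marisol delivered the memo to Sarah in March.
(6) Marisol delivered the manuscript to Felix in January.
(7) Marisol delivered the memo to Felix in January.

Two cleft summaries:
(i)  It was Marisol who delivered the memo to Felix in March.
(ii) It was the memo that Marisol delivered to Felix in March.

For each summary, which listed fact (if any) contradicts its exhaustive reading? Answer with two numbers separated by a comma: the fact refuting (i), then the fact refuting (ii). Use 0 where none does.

(i): focus "Marisol". No fact shares the memo as thing and Felix as recipient and in March as setting with a different agent. 0.
(ii): focus "the memo". No fact shares Marisol as agent and Felix as recipient and in March as setting with a different thing. 0.

0, 0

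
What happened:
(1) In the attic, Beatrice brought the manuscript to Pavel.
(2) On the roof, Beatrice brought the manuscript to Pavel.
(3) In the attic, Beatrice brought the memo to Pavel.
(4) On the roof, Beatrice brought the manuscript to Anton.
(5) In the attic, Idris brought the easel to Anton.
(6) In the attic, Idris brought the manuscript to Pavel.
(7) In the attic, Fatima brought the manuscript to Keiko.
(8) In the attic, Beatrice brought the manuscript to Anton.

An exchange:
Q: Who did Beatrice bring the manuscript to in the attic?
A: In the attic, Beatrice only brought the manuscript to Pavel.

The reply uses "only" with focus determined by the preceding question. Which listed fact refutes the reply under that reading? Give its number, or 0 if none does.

8

Answering "Who did ... to ...?" puts focus on the recipient — here, "Pavel".
"Only" then excludes alternative recipients while the background — Beatrice as agent and the manuscript as thing and in the attic as setting — is held fixed.
Fact (8) shares the background with a different recipient (Anton) — counterexample.
(Fact (3) would refute a reading with focus on the thing — but that is not what the question asks.)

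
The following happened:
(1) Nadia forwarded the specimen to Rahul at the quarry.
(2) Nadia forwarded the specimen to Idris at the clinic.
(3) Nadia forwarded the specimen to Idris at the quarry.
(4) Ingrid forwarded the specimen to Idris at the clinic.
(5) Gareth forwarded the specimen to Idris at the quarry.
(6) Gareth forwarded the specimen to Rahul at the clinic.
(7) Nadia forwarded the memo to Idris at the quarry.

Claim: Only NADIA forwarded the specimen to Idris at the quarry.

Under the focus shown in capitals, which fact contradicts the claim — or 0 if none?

The capitals mark "Nadia" as focus. So "only" rules out other agents, with the rest (same thing, recipient, setting (the specimen / Idris / at the quarry)) as background.
Fact (5) shares the background but differs in agent (Gareth) — a counterexample.

5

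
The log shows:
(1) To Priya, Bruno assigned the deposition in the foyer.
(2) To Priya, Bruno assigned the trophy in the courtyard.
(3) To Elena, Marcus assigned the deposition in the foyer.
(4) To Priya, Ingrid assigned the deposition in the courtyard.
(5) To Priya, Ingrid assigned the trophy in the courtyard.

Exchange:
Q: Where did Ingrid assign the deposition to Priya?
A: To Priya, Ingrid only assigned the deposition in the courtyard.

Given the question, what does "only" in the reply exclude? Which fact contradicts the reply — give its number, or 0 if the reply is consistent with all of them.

0

The question "Where did ...?" targets the setting, so in the reply the focus falls on "in the courtyard".
"Only" then excludes alternative settings while the background — agent = Ingrid, thing = the deposition, recipient = Priya — is held fixed.
No fact keeps agent = Ingrid, thing = the deposition, recipient = Priya while changing the setting; every other fact differs on something backgrounded. The reply stands.
(Fact (5) would refute a reading with focus on the thing — but that is not what the question asks.)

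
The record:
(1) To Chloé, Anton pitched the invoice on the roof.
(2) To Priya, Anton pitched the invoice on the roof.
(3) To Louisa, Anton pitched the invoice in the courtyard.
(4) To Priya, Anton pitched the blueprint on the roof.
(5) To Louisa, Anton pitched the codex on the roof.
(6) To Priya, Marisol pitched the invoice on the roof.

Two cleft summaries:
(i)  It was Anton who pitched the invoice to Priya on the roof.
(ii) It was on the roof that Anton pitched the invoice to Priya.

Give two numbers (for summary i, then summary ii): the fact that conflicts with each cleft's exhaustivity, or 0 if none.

(i): focus "Anton". Looking for thing = the invoice, recipient = Priya, setting = on the roof with some other agent — fact (6) has Marisol there. Refuted.
(ii): focus "on the roof". No fact shares agent = Anton, thing = the invoice, recipient = Priya with a different setting. 0.

6, 0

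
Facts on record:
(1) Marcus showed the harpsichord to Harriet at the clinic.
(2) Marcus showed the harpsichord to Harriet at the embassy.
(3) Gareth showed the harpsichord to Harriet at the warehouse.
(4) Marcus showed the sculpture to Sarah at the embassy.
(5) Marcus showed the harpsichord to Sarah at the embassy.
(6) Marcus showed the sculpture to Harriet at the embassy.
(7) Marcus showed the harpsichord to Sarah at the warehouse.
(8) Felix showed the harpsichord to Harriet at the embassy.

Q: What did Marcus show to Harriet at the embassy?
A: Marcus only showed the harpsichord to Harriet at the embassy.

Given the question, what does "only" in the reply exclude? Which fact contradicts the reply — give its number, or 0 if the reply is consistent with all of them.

The question "What did ...?" targets the thing, so in the reply the focus falls on "the harpsichord".
So "only" ranges over things; the rest (Marcus as agent and Harriet as recipient and at the embassy as setting) is presupposed.
Fact (6) keeps Marcus as agent and Harriet as recipient and at the embassy as setting but has thing = the sculpture; that refutes the reply.
(Fact (5) would refute a reading with focus on the recipient — but that is not what the question asks.)

6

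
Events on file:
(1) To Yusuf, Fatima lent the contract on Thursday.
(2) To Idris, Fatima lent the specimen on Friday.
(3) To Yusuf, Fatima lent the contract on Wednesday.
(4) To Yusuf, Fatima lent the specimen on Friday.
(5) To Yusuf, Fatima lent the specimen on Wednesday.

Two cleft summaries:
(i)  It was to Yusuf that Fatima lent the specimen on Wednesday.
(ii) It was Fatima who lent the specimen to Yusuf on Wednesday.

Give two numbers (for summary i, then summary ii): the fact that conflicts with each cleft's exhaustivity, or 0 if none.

(i): focus "Yusuf". No fact shares agent = Fatima, thing = the specimen, setting = on Wednesday with a different recipient. 0.
(ii): focus "Fatima". No fact shares thing = the specimen, recipient = Yusuf, setting = on Wednesday with a different agent. 0.

0, 0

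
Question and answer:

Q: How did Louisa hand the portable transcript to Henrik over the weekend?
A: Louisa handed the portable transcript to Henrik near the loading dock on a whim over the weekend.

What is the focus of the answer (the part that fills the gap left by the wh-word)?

The wh-word "how" asks about the manner.
In the answer, "Louisa", "the portable transcript", "to Henrik" and "over the weekend" are given — repeated from the question.
"near the loading dock" is also new, but it specifies the location, which is not what the question asks about — so it is not the focus.
The constituent filling the manner gap is "on a whim"; that is the focus.

on a whim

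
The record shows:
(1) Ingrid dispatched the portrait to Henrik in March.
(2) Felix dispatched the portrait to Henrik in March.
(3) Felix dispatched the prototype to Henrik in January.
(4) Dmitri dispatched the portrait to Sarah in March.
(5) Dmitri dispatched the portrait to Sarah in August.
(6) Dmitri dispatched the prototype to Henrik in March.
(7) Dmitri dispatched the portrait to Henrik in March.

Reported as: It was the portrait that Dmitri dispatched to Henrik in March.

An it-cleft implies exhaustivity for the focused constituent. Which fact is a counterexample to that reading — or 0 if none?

Focus of the cleft: "the portrait" (the thing). Presupposed background: agent = Dmitri, recipient = Henrik, setting = in March.
Exhaustivity: the portrait is the only thing satisfying that background.
But fact (6) also has agent = Dmitri, recipient = Henrik, setting = in March, with thing = the prototype — so the exhaustive reading fails.

6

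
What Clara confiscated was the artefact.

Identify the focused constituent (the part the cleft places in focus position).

the artefact

In a pseudo-cleft "What ... was X", the post-copular constituent X is the focus.
Here the focus is "the artefact". The backgrounded (presupposed) material includes "Clara".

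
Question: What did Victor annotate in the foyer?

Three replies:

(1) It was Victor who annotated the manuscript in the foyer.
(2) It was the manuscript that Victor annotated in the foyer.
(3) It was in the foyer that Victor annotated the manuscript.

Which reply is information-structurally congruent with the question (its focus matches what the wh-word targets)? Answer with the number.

2

The question word "what" targets the direct object.
Option (1) clefts "Victor" — the subject (agent), not what was asked.
Option (2) clefts "the manuscript" — that matches what the question asks about.
Option (3) clefts "in the foyer" — the location, not what was asked.
So the congruent reply is (2).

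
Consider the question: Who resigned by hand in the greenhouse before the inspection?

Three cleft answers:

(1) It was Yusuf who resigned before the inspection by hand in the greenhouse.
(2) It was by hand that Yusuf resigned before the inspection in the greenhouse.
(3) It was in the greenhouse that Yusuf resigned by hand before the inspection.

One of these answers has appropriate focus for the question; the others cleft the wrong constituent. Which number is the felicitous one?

The question word "who" targets the subject (agent).
Option (1) clefts "Yusuf" — that matches what the question asks about.
Option (2) clefts "by hand" — the manner, not what was asked.
Option (3) clefts "in the greenhouse" — the location, not what was asked.
So the congruent reply is (1).

1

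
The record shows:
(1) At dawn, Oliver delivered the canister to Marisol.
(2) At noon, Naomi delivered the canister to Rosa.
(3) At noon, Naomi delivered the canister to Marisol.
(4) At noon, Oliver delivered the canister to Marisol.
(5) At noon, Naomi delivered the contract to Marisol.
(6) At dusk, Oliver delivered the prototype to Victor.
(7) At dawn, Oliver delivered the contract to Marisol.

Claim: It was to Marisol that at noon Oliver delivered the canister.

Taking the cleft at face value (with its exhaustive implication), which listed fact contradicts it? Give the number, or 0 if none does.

The cleft puts "Marisol" in focus and presupposes the open proposition with same agent, thing, setting (Oliver / the canister / at noon).
The exhaustive reading says no other recipient fits that background.
No listed fact matches the background with a different recipient. Exhaustivity holds.

0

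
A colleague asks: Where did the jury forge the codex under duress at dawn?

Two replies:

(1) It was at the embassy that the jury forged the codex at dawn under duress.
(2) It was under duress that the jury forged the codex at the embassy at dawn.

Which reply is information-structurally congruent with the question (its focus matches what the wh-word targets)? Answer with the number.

1

The question word "where" targets the location.
Option (1) clefts "at the embassy" — that matches what the question asks about.
Option (2) clefts "under duress" — the manner, not what was asked.
So the congruent reply is (1).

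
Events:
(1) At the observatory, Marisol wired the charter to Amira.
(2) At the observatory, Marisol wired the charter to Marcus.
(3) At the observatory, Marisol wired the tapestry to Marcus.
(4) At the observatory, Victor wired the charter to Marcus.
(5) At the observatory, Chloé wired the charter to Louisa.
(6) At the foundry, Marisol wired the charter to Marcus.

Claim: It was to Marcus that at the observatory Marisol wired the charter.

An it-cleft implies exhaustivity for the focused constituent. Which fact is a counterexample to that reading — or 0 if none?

The cleft puts "Marcus" in focus and presupposes the open proposition with agent = Marisol, thing = the charter, setting = at the observatory.
The exhaustive reading says no other recipient fits that background.
But fact (1) also has agent = Marisol, thing = the charter, setting = at the observatory, with recipient = Amira — so the exhaustive reading fails.

1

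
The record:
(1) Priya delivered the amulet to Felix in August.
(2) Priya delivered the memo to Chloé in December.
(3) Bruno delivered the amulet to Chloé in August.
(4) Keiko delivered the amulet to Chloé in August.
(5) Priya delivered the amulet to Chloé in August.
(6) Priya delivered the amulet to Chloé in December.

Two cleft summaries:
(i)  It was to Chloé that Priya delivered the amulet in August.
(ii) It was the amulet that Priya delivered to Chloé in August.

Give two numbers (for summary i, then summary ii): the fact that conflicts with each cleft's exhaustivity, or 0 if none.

Summary (i) focuses "Chloé" (the recipient); background agent = Priya, thing = the amulet, setting = in August. Fact (1) matches that background with recipient = Felix — refutes (i).
Summary (ii) focuses "the amulet" (the thing); background agent = Priya, recipient = Chloé, setting = in August. No fact matches that background with a different thing, so 0.

1, 0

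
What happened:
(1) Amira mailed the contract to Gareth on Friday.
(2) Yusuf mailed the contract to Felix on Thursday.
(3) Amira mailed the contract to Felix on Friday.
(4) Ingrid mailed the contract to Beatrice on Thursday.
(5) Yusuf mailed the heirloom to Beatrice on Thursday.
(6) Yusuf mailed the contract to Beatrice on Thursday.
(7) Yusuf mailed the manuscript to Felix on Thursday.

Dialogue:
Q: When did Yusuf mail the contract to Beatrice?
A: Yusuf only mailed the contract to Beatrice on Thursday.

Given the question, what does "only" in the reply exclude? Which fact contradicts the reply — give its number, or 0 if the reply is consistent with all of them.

The question "When did ...?" targets the setting, so in the reply the focus falls on "on Thursday".
"Only" then excludes alternative settings while the background — Yusuf as agent and the contract as thing and Beatrice as recipient — is held fixed.
No listed fact shares that background with another setting. Nothing contradicts the reply.
(Fact (5) would refute a reading with focus on the thing — but that is not what the question asks.)

0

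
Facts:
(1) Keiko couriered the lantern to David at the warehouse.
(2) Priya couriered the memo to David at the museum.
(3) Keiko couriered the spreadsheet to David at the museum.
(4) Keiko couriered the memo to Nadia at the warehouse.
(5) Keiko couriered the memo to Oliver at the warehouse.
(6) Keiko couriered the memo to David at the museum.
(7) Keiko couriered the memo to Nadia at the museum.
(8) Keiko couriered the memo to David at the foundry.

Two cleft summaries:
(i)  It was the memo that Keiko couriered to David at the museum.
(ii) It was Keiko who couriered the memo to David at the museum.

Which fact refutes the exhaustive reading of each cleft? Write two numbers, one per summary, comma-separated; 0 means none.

3, 2

Summary (i) focuses "the memo" (the thing); background Keiko as agent and David as recipient and at the museum as setting. Fact (3) matches that background with thing = the spreadsheet — refutes (i).
Summary (ii) focuses "Keiko" (the agent); background the memo as thing and David as recipient and at the museum as setting. Fact (2) matches that background with agent = Priya — refutes (ii).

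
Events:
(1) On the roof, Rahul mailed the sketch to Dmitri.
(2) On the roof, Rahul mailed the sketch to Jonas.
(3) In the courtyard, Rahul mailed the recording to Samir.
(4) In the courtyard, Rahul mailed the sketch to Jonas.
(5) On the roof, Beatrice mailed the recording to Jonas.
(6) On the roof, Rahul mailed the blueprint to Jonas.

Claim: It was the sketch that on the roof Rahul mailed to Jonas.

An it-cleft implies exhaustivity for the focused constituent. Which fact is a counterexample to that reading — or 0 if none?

6

Focus of the cleft: "the sketch" (the thing). Presupposed background: agent = Rahul, recipient = Jonas, setting = on the roof.
Exhaustivity: the sketch is the only thing satisfying that background.
Fact (6) shares the background but with thing = the blueprint; exhaustivity is violated.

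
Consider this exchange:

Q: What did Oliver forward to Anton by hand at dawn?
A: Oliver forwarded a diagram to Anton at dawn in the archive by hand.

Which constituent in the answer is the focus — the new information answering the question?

The wh-word "what" asks about the direct object.
In the answer, "Oliver", "to Anton", "at dawn" and "by hand" are given — repeated from the question.
"in the archive" is also new, but it specifies the location, which is not what the question asks about — so it is not the focus.
The constituent filling the direct object gap is "a diagram"; that is the focus.

a diagram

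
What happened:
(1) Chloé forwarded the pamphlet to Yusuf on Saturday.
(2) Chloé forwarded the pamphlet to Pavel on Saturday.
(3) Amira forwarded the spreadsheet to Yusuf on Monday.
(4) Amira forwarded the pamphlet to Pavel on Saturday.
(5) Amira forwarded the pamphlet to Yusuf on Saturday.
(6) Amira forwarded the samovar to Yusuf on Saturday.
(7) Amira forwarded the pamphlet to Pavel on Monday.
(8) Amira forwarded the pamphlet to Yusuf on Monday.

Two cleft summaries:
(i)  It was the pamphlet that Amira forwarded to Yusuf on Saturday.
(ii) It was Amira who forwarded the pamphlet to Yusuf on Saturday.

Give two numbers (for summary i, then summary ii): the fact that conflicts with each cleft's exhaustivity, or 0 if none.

(i): focus "the pamphlet". Looking for same agent, recipient, setting (Amira / Yusuf / on Saturday) with some other thing — fact (6) has the samovar there. Refuted.
(ii): focus "Amira". Looking for same thing, recipient, setting (the pamphlet / Yusuf / on Saturday) with some other agent — fact (1) has Chloé there. Refuted.

6, 1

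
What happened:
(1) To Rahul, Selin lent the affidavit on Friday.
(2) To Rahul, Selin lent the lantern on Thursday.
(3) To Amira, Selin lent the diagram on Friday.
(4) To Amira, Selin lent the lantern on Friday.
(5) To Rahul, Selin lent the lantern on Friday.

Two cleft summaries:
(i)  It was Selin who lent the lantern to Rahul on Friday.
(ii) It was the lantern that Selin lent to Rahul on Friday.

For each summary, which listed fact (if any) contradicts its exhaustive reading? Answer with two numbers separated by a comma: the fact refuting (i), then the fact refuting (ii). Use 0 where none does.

(i): focus "Selin". No fact shares same thing, recipient, setting (the lantern / Rahul / on Friday) with a different agent. 0.
(ii): focus "the lantern". Looking for same agent, recipient, setting (Selin / Rahul / on Friday) with some other thing — fact (1) has the affidavit there. Refuted.

0, 1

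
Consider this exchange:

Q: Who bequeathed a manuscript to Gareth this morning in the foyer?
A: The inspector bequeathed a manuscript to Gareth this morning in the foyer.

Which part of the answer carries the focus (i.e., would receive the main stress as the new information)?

The wh-word "who" asks about the subject (agent).
In the answer, "a manuscript", "to Gareth", "in the foyer" and "this morning" are given — repeated from the question.
The constituent filling the subject (agent) gap is "the inspector"; that is the focus and would carry nuclear stress.

the inspector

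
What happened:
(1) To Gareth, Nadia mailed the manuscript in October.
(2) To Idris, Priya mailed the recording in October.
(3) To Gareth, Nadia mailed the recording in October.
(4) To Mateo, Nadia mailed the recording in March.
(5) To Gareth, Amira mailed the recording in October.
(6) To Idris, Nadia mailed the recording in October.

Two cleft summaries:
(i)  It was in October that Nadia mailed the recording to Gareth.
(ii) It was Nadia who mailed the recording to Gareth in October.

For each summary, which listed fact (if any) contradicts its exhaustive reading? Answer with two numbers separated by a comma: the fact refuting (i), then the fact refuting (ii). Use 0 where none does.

0, 5

(i): focus "in October". No fact shares same agent, thing, recipient (Nadia / the recording / Gareth) with a different setting. 0.
(ii): focus "Nadia". Looking for same thing, recipient, setting (the recording / Gareth / in October) with some other agent — fact (5) has Amira there. Refuted.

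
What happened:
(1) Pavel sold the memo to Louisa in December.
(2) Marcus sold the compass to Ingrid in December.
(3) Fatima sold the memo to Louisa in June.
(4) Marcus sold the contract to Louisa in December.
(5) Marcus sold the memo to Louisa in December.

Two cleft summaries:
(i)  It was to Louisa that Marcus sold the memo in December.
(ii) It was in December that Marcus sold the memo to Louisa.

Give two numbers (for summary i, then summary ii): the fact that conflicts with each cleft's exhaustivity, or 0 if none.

Summary (i) focuses "Louisa" (the recipient); background Marcus as agent and the memo as thing and in December as setting. No fact matches that background with a different recipient, so 0.
Summary (ii) focuses "in December" (the setting); background Marcus as agent and the memo as thing and Louisa as recipient. No fact matches that background with a different setting, so 0.

0, 0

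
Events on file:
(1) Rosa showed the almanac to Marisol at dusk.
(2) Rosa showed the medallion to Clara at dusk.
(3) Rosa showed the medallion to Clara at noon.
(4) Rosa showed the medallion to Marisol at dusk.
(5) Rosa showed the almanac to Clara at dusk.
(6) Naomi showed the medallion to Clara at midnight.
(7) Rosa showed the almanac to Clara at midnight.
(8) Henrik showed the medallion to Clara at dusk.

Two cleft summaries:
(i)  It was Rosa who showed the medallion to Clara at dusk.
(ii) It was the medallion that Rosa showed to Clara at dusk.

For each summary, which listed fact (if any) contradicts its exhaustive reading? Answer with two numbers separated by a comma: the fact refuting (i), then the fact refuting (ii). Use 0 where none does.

Summary (i) focuses "Rosa" (the agent); background same thing, recipient, setting (the medallion / Clara / at dusk). Fact (8) matches that background with agent = Henrik — refutes (i).
Summary (ii) focuses "the medallion" (the thing); background same agent, recipient, setting (Rosa / Clara / at dusk). Fact (5) matches that background with thing = the almanac — refutes (ii).

8, 5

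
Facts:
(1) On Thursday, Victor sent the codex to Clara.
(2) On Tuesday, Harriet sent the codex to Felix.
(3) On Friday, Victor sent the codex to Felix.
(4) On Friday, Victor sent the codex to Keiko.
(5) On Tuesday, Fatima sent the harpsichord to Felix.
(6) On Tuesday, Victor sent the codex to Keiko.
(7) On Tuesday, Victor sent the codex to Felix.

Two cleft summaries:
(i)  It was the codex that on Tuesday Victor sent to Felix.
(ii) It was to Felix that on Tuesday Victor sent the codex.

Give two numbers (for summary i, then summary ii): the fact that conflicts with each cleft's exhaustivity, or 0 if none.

Summary (i) focuses "the codex" (the thing); background Victor as agent and Felix as recipient and on Tuesday as setting. No fact matches that background with a different thing, so 0.
Summary (ii) focuses "Felix" (the recipient); background Victor as agent and the codex as thing and on Tuesday as setting. Fact (6) matches that background with recipient = Keiko — refutes (ii).

0, 6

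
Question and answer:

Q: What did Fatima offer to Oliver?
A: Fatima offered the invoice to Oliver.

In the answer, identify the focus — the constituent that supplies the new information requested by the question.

the invoice

The wh-word "what" asks about the direct object.
In the answer, "Fatima" and "to Oliver" are given — repeated from the question.
The constituent filling the direct object gap is "the invoice"; that is the focus and would carry nuclear stress.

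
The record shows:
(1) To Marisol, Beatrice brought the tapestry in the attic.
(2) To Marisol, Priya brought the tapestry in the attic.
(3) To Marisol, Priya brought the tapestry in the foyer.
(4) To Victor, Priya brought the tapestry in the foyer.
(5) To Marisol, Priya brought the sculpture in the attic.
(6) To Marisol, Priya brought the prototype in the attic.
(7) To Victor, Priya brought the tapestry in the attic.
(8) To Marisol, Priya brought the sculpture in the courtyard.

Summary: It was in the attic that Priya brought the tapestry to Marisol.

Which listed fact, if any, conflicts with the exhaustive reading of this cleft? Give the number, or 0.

3

Focus of the cleft: "in the attic" (the setting). Presupposed background: agent = Priya, thing = the tapestry, recipient = Marisol.
Exhaustivity: in the attic is the only setting satisfying that background.
Fact (3) shares the background but with setting = in the foyer; exhaustivity is violated.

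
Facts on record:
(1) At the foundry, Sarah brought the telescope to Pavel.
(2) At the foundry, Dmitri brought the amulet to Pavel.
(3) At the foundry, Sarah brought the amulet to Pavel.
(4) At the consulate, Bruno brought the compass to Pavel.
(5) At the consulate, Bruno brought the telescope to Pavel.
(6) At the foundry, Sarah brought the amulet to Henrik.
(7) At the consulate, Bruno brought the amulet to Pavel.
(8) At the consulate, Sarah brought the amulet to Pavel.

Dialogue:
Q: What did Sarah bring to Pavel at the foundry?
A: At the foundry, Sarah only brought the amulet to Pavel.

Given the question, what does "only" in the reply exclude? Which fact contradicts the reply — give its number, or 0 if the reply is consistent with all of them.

1

Answering "What did ...?" puts focus on the thing — here, "the amulet".
So "only" ranges over things; the rest (Sarah as agent and Pavel as recipient and at the foundry as setting) is presupposed.
Fact (1) keeps Sarah as agent and Pavel as recipient and at the foundry as setting but has thing = the telescope; that refutes the reply.
(Fact (8) would refute a reading with focus on the setting — but that is not what the question asks.)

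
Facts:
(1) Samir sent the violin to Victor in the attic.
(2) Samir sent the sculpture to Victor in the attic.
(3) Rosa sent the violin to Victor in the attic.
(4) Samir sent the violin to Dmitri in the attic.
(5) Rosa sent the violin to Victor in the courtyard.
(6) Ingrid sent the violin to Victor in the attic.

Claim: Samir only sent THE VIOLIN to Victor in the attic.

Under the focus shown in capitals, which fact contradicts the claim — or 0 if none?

Focus (in capitals) is "the violin" — the thing. "Only" excludes alternative things while holding fixed Samir as agent and Victor as recipient and in the attic as setting.
Fact (2) matches on Samir as agent and Victor as recipient and in the attic as setting, but has thing = the sculpture instead. That refutes the claim.

2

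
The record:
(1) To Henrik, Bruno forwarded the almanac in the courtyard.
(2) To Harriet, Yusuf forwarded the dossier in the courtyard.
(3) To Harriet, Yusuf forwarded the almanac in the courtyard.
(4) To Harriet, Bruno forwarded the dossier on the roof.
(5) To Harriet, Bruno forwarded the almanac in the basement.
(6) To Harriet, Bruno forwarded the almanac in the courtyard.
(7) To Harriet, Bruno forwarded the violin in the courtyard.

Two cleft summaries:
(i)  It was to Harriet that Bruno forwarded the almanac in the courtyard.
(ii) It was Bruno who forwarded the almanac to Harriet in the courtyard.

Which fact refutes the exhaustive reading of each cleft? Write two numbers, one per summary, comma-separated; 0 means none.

1, 3

Summary (i) focuses "Harriet" (the recipient); background same agent, thing, setting (Bruno / the almanac / in the courtyard). Fact (1) matches that background with recipient = Henrik — refutes (i).
Summary (ii) focuses "Bruno" (the agent); background same thing, recipient, setting (the almanac / Harriet / in the courtyard). Fact (3) matches that background with agent = Yusuf — refutes (ii).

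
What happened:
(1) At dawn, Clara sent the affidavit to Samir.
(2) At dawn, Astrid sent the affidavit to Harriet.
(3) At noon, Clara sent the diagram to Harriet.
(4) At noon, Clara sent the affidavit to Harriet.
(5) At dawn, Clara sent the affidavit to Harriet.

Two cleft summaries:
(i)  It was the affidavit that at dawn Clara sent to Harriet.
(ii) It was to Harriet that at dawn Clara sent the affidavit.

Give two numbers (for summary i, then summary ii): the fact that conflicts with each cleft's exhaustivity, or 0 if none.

0, 1

(i): focus "the affidavit". No fact shares Clara as agent and Harriet as recipient and at dawn as setting with a different thing. 0.
(ii): focus "Harriet". Looking for Clara as agent and the affidavit as thing and at dawn as setting with some other recipient — fact (1) has Samir there. Refuted.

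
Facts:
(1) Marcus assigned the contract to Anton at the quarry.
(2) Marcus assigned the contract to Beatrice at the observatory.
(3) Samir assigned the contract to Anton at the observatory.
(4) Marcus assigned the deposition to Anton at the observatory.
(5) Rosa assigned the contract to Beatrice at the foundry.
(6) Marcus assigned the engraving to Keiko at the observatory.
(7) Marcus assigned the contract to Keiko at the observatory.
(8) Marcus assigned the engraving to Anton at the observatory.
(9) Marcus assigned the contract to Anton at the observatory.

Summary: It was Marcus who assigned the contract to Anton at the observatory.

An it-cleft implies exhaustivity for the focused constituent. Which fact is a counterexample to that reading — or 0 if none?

Focus of the cleft: "Marcus" (the agent). Presupposed background: same thing, recipient, setting (the contract / Anton / at the observatory).
The exhaustive reading says no other agent fits that background.
But fact (3) also has same thing, recipient, setting (the contract / Anton / at the observatory), with agent = Samir — so the exhaustive reading fails.

3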